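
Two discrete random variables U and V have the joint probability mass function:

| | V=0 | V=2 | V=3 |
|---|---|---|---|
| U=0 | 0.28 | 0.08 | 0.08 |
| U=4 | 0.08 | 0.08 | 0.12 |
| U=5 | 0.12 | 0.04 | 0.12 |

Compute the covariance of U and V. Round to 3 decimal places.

E[U] = 2.52,  E[V] = 1.36
E[UV] = 4.28
cov(U,V) = E[UV] − E[U]E[V] = 4.28 − (2.52)(1.36) = 0.8528

0.853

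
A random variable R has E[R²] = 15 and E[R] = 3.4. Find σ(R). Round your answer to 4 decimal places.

Var(R) = 15 − (3.4)² = 3.44
σ(R) = √3.44 ≈ 1.8547

1.8547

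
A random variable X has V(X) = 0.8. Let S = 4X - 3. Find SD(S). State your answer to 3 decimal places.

3.578

V(4X - 3) = (4)²·0.8 = 12.8
SD(S) = √12.8 ≈ 3.578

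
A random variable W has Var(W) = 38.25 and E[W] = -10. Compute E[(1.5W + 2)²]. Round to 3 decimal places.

255.063

E[1.5W + 2] = 1.5·-10 + 2 = -13
Var(1.5W + 2) = (1.5)²·38.25 = 86.0625
E[(1.5W + 2)²] = Var((1.5W + 2)) + (E[(1.5W + 2)])² = 86.0625 + (-13)² = 255.0625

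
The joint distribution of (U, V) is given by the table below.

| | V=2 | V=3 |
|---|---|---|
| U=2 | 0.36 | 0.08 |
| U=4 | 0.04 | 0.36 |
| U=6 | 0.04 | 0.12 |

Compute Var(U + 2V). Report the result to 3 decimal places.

E[U] = 3.44,  E[V] = 2.56,  E[UV] = 9.2
Var(U) = 13.92 − (3.44)² = 2.0864;  Var(V) = 6.8 − (2.56)² = 0.2464
Cov(U,V) = 9.2 − (3.44)(2.56) = 0.3936
Var(U + 2V) = (1)²·2.0864 + (2)²·0.2464 + 2·(1)·(2)·0.3936 = 4.6464

4.646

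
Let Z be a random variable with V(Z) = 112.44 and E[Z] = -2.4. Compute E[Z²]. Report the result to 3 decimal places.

E[Z²] = V(Z) + (E[Z])² = 112.44 + (-2.4)² = 118.2

118.200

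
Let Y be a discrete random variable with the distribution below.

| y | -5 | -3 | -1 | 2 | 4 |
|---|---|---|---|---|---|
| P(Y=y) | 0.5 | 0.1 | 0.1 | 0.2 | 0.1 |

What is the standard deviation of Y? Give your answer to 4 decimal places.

3.3897

E[Y] = (-5)(0.5) + (-3)(0.1) + (-1)(0.1) + (2)(0.2) + (4)(0.1) = -2.1
E[Y²] = (-5)²(0.5) + (-3)²(0.1) + (-1)²(0.1) + (2)²(0.2) + (4)²(0.1) = 15.9
Var(Y) = E[Y²] − (E[Y])² = 15.9 − (-2.1)² = 11.49
σ(Y) = √11.49 ≈ 3.3897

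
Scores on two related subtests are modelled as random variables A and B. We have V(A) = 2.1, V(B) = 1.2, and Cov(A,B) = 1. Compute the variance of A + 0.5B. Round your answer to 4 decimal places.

V(A + 0.5B) = (1)²·V(A) + (0.5)²·V(B) + 2·(1)·(0.5)·Cov(A,B)
= 1·2.1 + 0.25·1.2 + 1·1 = 3.4

3.4000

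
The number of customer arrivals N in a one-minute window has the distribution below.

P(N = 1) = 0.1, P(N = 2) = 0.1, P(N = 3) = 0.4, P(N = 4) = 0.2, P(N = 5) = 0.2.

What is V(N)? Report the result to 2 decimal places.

1.41

E[N] = (1)(0.1) + (2)(0.1) + (3)(0.4) + (4)(0.2) + (5)(0.2) = 3.3
E[N²] = (1)²(0.1) + (2)²(0.1) + (3)²(0.4) + (4)²(0.2) + (5)²(0.2) = 12.3
V(N) = E[N²] − (E[N])² = 12.3 − (3.3)² = 1.41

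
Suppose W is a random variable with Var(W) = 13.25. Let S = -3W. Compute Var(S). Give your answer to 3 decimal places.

Var(-3W) = (-3)²·Var(W) = 9·13.25 = 119.25

119.250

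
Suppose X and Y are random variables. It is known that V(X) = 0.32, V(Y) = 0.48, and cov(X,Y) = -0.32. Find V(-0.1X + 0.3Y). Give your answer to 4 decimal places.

0.0656

V(-0.1X + 0.3Y) = (-0.1)²·V(X) + (0.3)²·V(Y) + 2·(-0.1)·(0.3)·cov(X,Y)
= 0.01·0.32 + 0.09·0.48 + -0.06·-0.32 = 0.0656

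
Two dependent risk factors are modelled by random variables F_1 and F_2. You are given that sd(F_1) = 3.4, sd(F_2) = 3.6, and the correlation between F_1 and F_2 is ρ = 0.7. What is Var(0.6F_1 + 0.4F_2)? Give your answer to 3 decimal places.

Var(F_1) = (3.4)² = 11.56;  Var(F_2) = (3.6)² = 12.96
Cov(F_1,F_2) = ρ·sd(F_1)·sd(F_2) = 0.7·3.4·3.6 = 8.568
Var(0.6F_1 + 0.4F_2) = (0.6)²·Var(F_1) + (0.4)²·Var(F_2) + 2·(0.6)·(0.4)·Cov(F_1,F_2)
= 0.36·11.56 + 0.16·12.96 + 0.48·8.568 = 10.34784

10.348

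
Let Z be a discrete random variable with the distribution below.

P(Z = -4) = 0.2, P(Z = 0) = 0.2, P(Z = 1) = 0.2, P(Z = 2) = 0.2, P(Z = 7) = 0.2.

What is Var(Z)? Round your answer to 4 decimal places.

E[Z] = (-4)(0.2) + (0)(0.2) + (1)(0.2) + (2)(0.2) + (7)(0.2) = 1.2
E[Z²] = (-4)²(0.2) + (0)²(0.2) + (1)²(0.2) + (2)²(0.2) + (7)²(0.2) = 14
Var(Z) = E[Z²] − (E[Z])² = 14 − (1.2)² = 12.56

12.5600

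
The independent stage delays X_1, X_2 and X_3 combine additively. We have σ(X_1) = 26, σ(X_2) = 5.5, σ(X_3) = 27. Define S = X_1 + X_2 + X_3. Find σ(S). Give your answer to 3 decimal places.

37.885

Var(X_1) = 676, Var(X_2) = 30.25, Var(X_3) = 729
By independence, Var(S) = (1)²Var(X_1) + (1)²Var(X_2) + (1)²Var(X_3)
= (1)²·676 + (1)²·30.25 + (1)²·729 = 1435.25
σ(S) = √1435.25 ≈ 37.885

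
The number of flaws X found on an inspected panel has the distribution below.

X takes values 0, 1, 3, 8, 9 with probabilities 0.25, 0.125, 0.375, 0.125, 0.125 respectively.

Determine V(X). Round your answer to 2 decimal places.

10.23

E[X] = (0)(0.25) + (1)(0.125) + (3)(0.375) + (8)(0.125) + (9)(0.125) = 3.375
E[X²] = (0)²(0.25) + (1)²(0.125) + (3)²(0.375) + (8)²(0.125) + (9)²(0.125) = 21.625
V(X) = E[X²] − (E[X])² = 21.625 − (3.375)² = 10.234375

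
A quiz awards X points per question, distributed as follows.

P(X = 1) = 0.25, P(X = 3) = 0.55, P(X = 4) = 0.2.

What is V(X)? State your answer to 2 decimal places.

1.11

E[X] = (1)(0.25) + (3)(0.55) + (4)(0.2) = 2.7
E[X²] = (1)²(0.25) + (3)²(0.55) + (4)²(0.2) = 8.4
V(X) = E[X²] − (E[X])² = 8.4 − (2.7)² = 1.11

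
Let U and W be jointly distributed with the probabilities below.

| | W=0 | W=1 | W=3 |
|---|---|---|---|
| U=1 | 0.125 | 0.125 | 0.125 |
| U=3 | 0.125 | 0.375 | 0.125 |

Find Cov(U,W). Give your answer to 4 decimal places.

-0.0625

E[U] = 2.25,  E[W] = 1.25
E[UW] = 2.75
Cov(U,W) = E[UW] − E[U]E[W] = 2.75 − (2.25)(1.25) = -0.0625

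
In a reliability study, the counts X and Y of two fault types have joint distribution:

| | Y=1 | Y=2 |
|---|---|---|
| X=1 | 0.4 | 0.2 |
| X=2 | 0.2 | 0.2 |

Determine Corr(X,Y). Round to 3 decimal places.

E[X] = 1.4,  E[Y] = 1.4
E[XY] = 2
Cov(X,Y) = E[XY] − E[X]E[Y] = 2 − (1.4)(1.4) = 0.04
V(X) = 0.24,  V(Y) = 0.24
ρ = 0.04 / √(0.24·0.24) ≈ 0.167

0.167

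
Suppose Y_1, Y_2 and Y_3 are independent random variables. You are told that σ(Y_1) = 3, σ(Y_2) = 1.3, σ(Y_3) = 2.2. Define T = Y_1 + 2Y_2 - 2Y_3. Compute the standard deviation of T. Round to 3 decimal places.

5.926

Var(Y_1) = 9, Var(Y_2) = 1.69, Var(Y_3) = 4.84
By independence, Var(T) = (1)²Var(Y_1) + (2)²Var(Y_2) + (-2)²Var(Y_3)
= (1)²·9 + (2)²·1.69 + (-2)²·4.84 = 35.12
σ(T) = √35.12 ≈ 5.926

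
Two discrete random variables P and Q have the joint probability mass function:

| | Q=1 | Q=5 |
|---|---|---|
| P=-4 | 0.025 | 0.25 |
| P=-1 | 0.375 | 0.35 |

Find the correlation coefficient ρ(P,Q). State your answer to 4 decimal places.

-0.3886

E[P] = -1.825,  E[Q] = 3.4
E[PQ] = -7.225
Cov(P,Q) = E[PQ] − E[P]E[Q] = -7.225 − (-1.825)(3.4) = -1.02
V(P) = 1.794375,  V(Q) = 3.84
ρ = -1.02 / √(1.794375·3.84) ≈ -0.3886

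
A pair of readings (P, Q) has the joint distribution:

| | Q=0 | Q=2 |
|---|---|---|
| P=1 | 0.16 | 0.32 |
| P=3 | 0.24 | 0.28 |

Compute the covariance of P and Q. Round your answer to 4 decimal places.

-0.1280

E[P] = 2.04,  E[Q] = 1.2
E[PQ] = 2.32
Cov(P,Q) = E[PQ] − E[P]E[Q] = 2.32 − (2.04)(1.2) = -0.128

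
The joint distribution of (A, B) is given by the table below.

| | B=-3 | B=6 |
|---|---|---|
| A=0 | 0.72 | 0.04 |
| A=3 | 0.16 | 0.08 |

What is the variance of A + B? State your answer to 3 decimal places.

E[A] = 0.72,  E[B] = -1.92,  E[AB] = 0
Var(A) = 2.16 − (0.72)² = 1.6416;  Var(B) = 12.24 − (-1.92)² = 8.5536
Cov(A,B) = 0 − (0.72)(-1.92) = 1.3824
Var(A + B) = (1)²·1.6416 + (1)²·8.5536 + 2·(1)·(1)·1.3824 = 12.96

12.960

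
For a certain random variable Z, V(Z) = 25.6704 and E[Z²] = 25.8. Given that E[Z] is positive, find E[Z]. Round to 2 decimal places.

(E[Z])² = E[Z²] − V(Z) = 25.8 − 25.6704 = 0.1296
E[Z] = √0.1296 = 0.36

0.36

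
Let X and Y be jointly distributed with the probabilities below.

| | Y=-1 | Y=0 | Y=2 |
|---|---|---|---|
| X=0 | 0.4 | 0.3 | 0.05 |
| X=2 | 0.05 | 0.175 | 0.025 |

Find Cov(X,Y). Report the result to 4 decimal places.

E[X] = 0.5,  E[Y] = -0.3
E[XY] = 0
Cov(X,Y) = E[XY] − E[X]E[Y] = 0 − (0.5)(-0.3) = 0.15

0.1500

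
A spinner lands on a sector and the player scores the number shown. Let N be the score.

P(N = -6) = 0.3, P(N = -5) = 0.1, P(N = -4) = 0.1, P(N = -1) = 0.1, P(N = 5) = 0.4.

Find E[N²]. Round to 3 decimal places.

E[N²] = (-6)²(0.3) + (-5)²(0.1) + (-4)²(0.1) + (-1)²(0.1) + (5)²(0.4) = 25

25.000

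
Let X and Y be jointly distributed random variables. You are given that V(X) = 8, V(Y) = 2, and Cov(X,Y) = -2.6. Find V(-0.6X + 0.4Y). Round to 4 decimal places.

V(-0.6X + 0.4Y) = (-0.6)²·V(X) + (0.4)²·V(Y) + 2·(-0.6)·(0.4)·Cov(X,Y)
= 0.36·8 + 0.16·2 + -0.48·-2.6 = 4.448

4.4480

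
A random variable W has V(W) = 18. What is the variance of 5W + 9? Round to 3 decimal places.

450.000

V(5W + 9) = (5)²·V(W) = 25·18 = 450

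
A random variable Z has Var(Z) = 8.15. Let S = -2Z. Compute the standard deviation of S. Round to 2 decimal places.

Var(-2Z) = (-2)²·8.15 = 32.6
σ(S) = √32.6 ≈ 5.71

5.71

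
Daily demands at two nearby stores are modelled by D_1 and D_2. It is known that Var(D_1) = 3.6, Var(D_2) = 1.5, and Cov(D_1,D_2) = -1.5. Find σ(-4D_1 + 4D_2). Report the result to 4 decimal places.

Var(-4D_1 + 4D_2) = (-4)²·Var(D_1) + (4)²·Var(D_2) + 2·(-4)·(4)·Cov(D_1,D_2)
= 16·3.6 + 16·1.5 + -32·-1.5 = 129.6
σ(-4D_1 + 4D_2) = √129.6 ≈ 11.3842

11.3842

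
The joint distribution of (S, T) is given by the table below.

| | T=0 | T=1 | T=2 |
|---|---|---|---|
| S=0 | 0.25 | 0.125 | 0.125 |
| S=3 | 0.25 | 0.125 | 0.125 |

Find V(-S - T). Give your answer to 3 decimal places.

2.938

E[S] = 1.5,  E[T] = 0.75,  E[ST] = 1.125
V(S) = 4.5 − (1.5)² = 2.25;  V(T) = 1.25 − (0.75)² = 0.6875
cov(S,T) = 1.125 − (1.5)(0.75) = 0
V(-S - T) = (-1)²·2.25 + (-1)²·0.6875 + 2·(-1)·(-1)·0 = 2.9375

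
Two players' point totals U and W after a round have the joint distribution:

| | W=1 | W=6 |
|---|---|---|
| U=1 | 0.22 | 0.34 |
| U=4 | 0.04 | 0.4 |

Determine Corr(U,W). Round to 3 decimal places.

E[U] = 2.32,  E[W] = 4.7
E[UW] = 12.02
cov(U,W) = E[UW] − E[U]E[W] = 12.02 − (2.32)(4.7) = 1.116
Var(U) = 2.2176,  Var(W) = 4.81
ρ = 1.116 / √(2.2176·4.81) ≈ 0.342

0.342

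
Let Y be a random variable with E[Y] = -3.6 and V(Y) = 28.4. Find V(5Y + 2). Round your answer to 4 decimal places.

V(5Y + 2) = (5)²·V(Y) = 25·28.4 = 710

710.0000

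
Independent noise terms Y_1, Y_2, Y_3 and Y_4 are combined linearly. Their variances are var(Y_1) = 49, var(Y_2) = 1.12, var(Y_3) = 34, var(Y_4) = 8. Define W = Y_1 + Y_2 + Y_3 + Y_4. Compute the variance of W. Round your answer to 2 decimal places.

92.12

By independence, var(W) = (1)²var(Y_1) + (1)²var(Y_2) + (1)²var(Y_3) + (1)²var(Y_4)
= (1)²·49 + (1)²·1.12 + (1)²·34 + (1)²·8 = 92.12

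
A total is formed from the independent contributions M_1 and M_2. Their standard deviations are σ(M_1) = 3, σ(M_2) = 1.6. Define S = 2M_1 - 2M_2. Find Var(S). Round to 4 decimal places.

Var(M_1) = 9, Var(M_2) = 2.56
By independence, Var(S) = (2)²Var(M_1) + (-2)²Var(M_2)
= (2)²·9 + (-2)²·2.56 = 46.24

46.2400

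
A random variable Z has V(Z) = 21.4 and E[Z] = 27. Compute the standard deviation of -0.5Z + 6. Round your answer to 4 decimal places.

V(-0.5Z + 6) = (-0.5)²·21.4 = 5.35
σ(-0.5Z + 6) = √5.35 ≈ 2.3130

2.3130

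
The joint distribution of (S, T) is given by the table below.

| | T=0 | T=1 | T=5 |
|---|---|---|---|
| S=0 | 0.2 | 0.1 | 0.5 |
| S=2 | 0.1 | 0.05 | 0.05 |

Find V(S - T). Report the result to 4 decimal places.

E[S] = 0.4,  E[T] = 2.9,  E[ST] = 0.6
V(S) = 0.8 − (0.4)² = 0.64;  V(T) = 13.9 − (2.9)² = 5.49
Cov(S,T) = 0.6 − (0.4)(2.9) = -0.56
V(S - T) = (1)²·0.64 + (-1)²·5.49 + 2·(1)·(-1)·-0.56 = 7.25

7.2500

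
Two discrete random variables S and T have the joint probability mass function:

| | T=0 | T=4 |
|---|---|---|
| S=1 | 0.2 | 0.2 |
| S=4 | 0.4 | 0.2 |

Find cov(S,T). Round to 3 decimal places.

-0.480

E[S] = 2.8,  E[T] = 1.6
E[ST] = 4
cov(S,T) = E[ST] − E[S]E[T] = 4 − (2.8)(1.6) = -0.48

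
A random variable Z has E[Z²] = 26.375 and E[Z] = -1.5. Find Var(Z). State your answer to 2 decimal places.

24.13

Var(Z) = 26.375 − (-1.5)² = 24.125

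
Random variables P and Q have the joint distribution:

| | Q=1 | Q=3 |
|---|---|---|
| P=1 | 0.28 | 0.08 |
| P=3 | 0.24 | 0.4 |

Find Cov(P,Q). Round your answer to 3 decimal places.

E[P] = 2.28,  E[Q] = 1.96
E[PQ] = 4.84
Cov(P,Q) = E[PQ] − E[P]E[Q] = 4.84 − (2.28)(1.96) = 0.3712

0.371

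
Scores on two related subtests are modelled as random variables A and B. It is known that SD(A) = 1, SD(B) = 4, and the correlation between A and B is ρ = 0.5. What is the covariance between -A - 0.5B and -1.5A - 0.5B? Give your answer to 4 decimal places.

var(A) = (1)² = 1;  var(B) = (4)² = 16
cov(A,B) = ρ·SD(A)·SD(B) = 0.5·1·4 = 2
cov(-A - 0.5B, -1.5A - 0.5B) = (-1)(-1.5)var(A) + (-0.5)(-0.5)var(B) + [(-1)(-0.5) + (-0.5)(-1.5)]cov(A,B)
= 1.5·1 + 0.25·16 + 1.25·2 = 8

8.0000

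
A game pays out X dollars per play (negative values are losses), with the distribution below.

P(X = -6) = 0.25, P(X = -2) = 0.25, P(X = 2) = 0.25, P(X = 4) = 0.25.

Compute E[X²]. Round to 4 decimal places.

15.0000

E[X²] = (-6)²(0.25) + (-2)²(0.25) + (2)²(0.25) + (4)²(0.25) = 15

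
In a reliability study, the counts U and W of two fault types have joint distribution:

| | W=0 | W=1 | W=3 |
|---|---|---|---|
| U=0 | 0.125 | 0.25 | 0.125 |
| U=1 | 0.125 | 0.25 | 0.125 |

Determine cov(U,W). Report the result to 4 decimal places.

E[U] = 0.5,  E[W] = 1.25
E[UW] = 0.625
cov(U,W) = E[UW] − E[U]E[W] = 0.625 − (0.5)(1.25) = 0

0.0000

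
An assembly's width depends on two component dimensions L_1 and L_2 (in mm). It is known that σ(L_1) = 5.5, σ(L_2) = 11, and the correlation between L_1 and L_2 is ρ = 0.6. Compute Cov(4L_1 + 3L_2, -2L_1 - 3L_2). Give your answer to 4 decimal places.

Var(L_1) = (5.5)² = 30.25;  Var(L_2) = (11)² = 121
Cov(L_1,L_2) = ρ·σ(L_1)·σ(L_2) = 0.6·5.5·11 = 36.3
Cov(4L_1 + 3L_2, -2L_1 - 3L_2) = (4)(-2)Var(L_1) + (3)(-3)Var(L_2) + [(4)(-3) + (3)(-2)]Cov(L_1,L_2)
= -8·30.25 + -9·121 + -18·36.3 = -1984.4

-1984.4000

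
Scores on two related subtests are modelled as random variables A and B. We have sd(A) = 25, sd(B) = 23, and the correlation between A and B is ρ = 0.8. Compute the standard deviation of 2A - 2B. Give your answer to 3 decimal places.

Var(A) = (25)² = 625;  Var(B) = (23)² = 529
cov(A,B) = ρ·sd(A)·sd(B) = 0.8·25·23 = 460
Var(2A - 2B) = (2)²·Var(A) + (-2)²·Var(B) + 2·(2)·(-2)·cov(A,B)
= 4·625 + 4·529 + -8·460 = 936
sd(2A - 2B) = √936 ≈ 30.594

30.594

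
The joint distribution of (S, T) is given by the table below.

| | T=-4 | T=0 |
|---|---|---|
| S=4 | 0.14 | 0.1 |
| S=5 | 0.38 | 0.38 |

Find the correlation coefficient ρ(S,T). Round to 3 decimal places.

0.071

E[S] = 4.76,  E[T] = -2.08
E[ST] = -9.84
cov(S,T) = E[ST] − E[S]E[T] = -9.84 − (4.76)(-2.08) = 0.0608
Var(S) = 0.1824,  Var(T) = 3.9936
ρ = 0.0608 / √(0.1824·3.9936) ≈ 0.071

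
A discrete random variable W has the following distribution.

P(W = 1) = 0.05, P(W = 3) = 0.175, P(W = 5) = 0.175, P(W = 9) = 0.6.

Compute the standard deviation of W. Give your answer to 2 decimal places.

2.77

E[W] = (1)(0.05) + (3)(0.175) + (5)(0.175) + (9)(0.6) = 6.85
E[W²] = (1)²(0.05) + (3)²(0.175) + (5)²(0.175) + (9)²(0.6) = 54.6
var(W) = E[W²] − (E[W])² = 54.6 − (6.85)² = 7.6775
SD(W) = √7.6775 ≈ 2.77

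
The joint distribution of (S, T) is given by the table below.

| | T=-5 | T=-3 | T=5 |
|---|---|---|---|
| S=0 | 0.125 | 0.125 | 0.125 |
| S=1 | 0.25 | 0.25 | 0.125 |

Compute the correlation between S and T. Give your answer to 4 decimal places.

E[S] = 0.625,  E[T] = -1.75
E[ST] = -1.375
Cov(S,T) = E[ST] − E[S]E[T] = -1.375 − (0.625)(-1.75) = -0.28125
Var(S) = 0.234375,  Var(T) = 15.9375
ρ = -0.28125 / √(0.234375·15.9375) ≈ -0.1455

-0.1455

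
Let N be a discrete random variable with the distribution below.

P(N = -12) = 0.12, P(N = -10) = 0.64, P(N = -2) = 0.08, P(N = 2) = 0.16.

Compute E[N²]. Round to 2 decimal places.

E[N²] = (-12)²(0.12) + (-10)²(0.64) + (-2)²(0.08) + (2)²(0.16) = 82.24

82.24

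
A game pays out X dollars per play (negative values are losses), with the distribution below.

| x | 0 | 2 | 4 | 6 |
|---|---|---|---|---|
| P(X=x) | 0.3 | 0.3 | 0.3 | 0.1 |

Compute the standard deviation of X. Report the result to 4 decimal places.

1.9596

E[X] = (0)(0.3) + (2)(0.3) + (4)(0.3) + (6)(0.1) = 2.4
E[X²] = (0)²(0.3) + (2)²(0.3) + (4)²(0.3) + (6)²(0.1) = 9.6
V(X) = E[X²] − (E[X])² = 9.6 − (2.4)² = 3.84
SD(X) = √3.84 ≈ 1.9596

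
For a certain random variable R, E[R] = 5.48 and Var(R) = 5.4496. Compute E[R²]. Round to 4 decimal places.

35.4800

E[R²] = Var(R) + (E[R])² = 5.4496 + (5.48)² = 35.48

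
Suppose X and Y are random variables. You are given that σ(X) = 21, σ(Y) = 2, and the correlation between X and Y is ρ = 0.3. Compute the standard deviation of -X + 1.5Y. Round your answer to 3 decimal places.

Var(X) = (21)² = 441;  Var(Y) = (2)² = 4
Cov(X,Y) = ρ·σ(X)·σ(Y) = 0.3·21·2 = 12.6
Var(-X + 1.5Y) = (-1)²·Var(X) + (1.5)²·Var(Y) + 2·(-1)·(1.5)·Cov(X,Y)
= 1·441 + 2.25·4 + -3·12.6 = 412.2
σ(-X + 1.5Y) = √412.2 ≈ 20.303

20.303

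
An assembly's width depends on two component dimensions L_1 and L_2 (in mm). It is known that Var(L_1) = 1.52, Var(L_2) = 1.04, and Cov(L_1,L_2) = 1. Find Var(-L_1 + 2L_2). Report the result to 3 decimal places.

Var(-L_1 + 2L_2) = (-1)²·Var(L_1) + (2)²·Var(L_2) + 2·(-1)·(2)·Cov(L_1,L_2)
= 1·1.52 + 4·1.04 + -4·1 = 1.68

1.680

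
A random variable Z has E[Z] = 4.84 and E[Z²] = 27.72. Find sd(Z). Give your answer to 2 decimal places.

2.07

Var(Z) = 27.72 − (4.84)² = 4.2944
sd(Z) = √4.2944 ≈ 2.07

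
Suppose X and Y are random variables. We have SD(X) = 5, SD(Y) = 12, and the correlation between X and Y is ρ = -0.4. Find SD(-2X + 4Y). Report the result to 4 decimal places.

var(X) = (5)² = 25;  var(Y) = (12)² = 144
cov(X,Y) = ρ·SD(X)·SD(Y) = -0.4·5·12 = -24
var(-2X + 4Y) = (-2)²·var(X) + (4)²·var(Y) + 2·(-2)·(4)·cov(X,Y)
= 4·25 + 16·144 + -16·-24 = 2788
SD(-2X + 4Y) = √2788 ≈ 52.8015

52.8015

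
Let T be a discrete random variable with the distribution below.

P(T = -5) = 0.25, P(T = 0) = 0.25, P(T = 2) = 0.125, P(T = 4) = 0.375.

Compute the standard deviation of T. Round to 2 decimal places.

3.54

E[T] = (-5)(0.25) + (0)(0.25) + (2)(0.125) + (4)(0.375) = 0.5
E[T²] = (-5)²(0.25) + (0)²(0.25) + (2)²(0.125) + (4)²(0.375) = 12.75
V(T) = E[T²] − (E[T])² = 12.75 − (0.5)² = 12.5
SD(T) = √12.5 ≈ 3.54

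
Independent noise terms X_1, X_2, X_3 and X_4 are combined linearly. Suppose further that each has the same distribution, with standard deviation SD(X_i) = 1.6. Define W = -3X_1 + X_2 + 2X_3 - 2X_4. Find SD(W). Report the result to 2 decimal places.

6.79

var(X_i) = (1.6)² = 2.56
By independence, var(W) = (-3)²var(X_1) + (1)²var(X_2) + (2)²var(X_3) + (-2)²var(X_4)
= (-3)²·2.56 + (1)²·2.56 + (2)²·2.56 + (-2)²·2.56 = 46.08
SD(W) = √46.08 ≈ 6.79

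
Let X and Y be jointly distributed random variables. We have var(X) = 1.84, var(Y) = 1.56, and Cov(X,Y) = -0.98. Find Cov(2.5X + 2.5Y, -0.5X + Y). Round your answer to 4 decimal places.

Cov(2.5X + 2.5Y, -0.5X + Y) = (2.5)(-0.5)var(X) + (2.5)(1)var(Y) + [(2.5)(1) + (2.5)(-0.5)]Cov(X,Y)
= -1.25·1.84 + 2.5·1.56 + 1.25·-0.98 = 0.375

0.3750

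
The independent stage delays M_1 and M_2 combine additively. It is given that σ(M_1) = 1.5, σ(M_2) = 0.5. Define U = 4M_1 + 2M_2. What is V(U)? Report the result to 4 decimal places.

37.0000

V(M_1) = 2.25, V(M_2) = 0.25
By independence, V(U) = (4)²V(M_1) + (2)²V(M_2)
= (4)²·2.25 + (2)²·0.25 = 37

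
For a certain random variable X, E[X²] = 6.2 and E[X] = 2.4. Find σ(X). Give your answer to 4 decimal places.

var(X) = 6.2 − (2.4)² = 0.44
σ(X) = √0.44 ≈ 0.6633

0.6633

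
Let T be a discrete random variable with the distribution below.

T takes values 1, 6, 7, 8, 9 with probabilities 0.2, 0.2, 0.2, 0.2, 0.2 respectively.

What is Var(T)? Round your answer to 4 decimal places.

7.7600

E[T] = (1)(0.2) + (6)(0.2) + (7)(0.2) + (8)(0.2) + (9)(0.2) = 6.2
E[T²] = (1)²(0.2) + (6)²(0.2) + (7)²(0.2) + (8)²(0.2) + (9)²(0.2) = 46.2
Var(T) = E[T²] − (E[T])² = 46.2 − (6.2)² = 7.76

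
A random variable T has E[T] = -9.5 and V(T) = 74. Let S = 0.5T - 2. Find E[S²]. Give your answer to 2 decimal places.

64.06

E[0.5T - 2] = 0.5·-9.5 − 2 = -6.75
V(0.5T - 2) = (0.5)²·74 = 18.5
E[S²] = V(S) + (E[S])² = 18.5 + (-6.75)² = 64.0625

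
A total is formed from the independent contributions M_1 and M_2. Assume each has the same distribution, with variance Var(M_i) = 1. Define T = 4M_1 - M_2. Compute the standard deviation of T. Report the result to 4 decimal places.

By independence, Var(T) = (4)²Var(M_1) + (-1)²Var(M_2)
= (4)²·1 + (-1)²·1 = 17
SD(T) = √17 ≈ 4.1231

4.1231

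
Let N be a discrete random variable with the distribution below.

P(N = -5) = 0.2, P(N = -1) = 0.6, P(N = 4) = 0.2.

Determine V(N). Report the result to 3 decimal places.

8.160

E[N] = (-5)(0.2) + (-1)(0.6) + (4)(0.2) = -0.8
E[N²] = (-5)²(0.2) + (-1)²(0.6) + (4)²(0.2) = 8.8
V(N) = E[N²] − (E[N])² = 8.8 − (-0.8)² = 8.16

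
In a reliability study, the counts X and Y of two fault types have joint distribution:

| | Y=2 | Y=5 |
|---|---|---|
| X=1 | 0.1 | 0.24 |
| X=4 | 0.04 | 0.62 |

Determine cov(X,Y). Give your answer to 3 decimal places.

E[X] = 2.98,  E[Y] = 4.58
E[XY] = 14.12
cov(X,Y) = E[XY] − E[X]E[Y] = 14.12 − (2.98)(4.58) = 0.4716

0.472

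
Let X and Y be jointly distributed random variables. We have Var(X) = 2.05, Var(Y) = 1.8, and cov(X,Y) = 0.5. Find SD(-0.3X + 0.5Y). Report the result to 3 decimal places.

0.696

Var(-0.3X + 0.5Y) = (-0.3)²·Var(X) + (0.5)²·Var(Y) + 2·(-0.3)·(0.5)·cov(X,Y)
= 0.09·2.05 + 0.25·1.8 + -0.3·0.5 = 0.4845
SD(-0.3X + 0.5Y) = √0.4845 ≈ 0.696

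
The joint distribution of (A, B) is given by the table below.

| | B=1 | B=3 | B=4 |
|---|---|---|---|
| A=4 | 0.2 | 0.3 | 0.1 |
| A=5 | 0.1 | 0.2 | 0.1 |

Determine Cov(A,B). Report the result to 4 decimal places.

0.0600

E[A] = 4.4,  E[B] = 2.6
E[AB] = 11.5
Cov(A,B) = E[AB] − E[A]E[B] = 11.5 − (4.4)(2.6) = 0.06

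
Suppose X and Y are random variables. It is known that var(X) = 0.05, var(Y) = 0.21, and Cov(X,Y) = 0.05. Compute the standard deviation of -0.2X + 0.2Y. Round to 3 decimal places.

0.080

var(-0.2X + 0.2Y) = (-0.2)²·var(X) + (0.2)²·var(Y) + 2·(-0.2)·(0.2)·Cov(X,Y)
= 0.04·0.05 + 0.04·0.21 + -0.08·0.05 = 0.0064
SD(-0.2X + 0.2Y) = √0.0064 ≈ 0.080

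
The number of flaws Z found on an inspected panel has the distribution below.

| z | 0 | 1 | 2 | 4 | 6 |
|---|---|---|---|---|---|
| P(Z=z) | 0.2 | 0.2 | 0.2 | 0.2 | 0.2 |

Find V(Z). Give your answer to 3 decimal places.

4.640

E[Z] = (0)(0.2) + (1)(0.2) + (2)(0.2) + (4)(0.2) + (6)(0.2) = 2.6
E[Z²] = (0)²(0.2) + (1)²(0.2) + (2)²(0.2) + (4)²(0.2) + (6)²(0.2) = 11.4
V(Z) = E[Z²] − (E[Z])² = 11.4 − (2.6)² = 4.64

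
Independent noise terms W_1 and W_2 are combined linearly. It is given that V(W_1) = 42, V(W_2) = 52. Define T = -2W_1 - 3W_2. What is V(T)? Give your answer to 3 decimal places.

636.000

By independence, V(T) = (-2)²V(W_1) + (-3)²V(W_2)
= (-2)²·42 + (-3)²·52 = 636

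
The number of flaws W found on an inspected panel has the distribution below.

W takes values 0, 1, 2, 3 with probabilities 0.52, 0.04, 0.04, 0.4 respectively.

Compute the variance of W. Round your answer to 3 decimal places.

E[W] = (0)(0.52) + (1)(0.04) + (2)(0.04) + (3)(0.4) = 1.32
E[W²] = (0)²(0.52) + (1)²(0.04) + (2)²(0.04) + (3)²(0.4) = 3.8
Var(W) = E[W²] − (E[W])² = 3.8 − (1.32)² = 2.0576

2.058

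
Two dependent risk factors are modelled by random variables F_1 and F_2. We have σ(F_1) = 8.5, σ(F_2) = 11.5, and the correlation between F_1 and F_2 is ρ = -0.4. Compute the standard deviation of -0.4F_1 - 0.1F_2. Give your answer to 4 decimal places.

3.1232

Var(F_1) = (8.5)² = 72.25;  Var(F_2) = (11.5)² = 132.25
Cov(F_1,F_2) = ρ·σ(F_1)·σ(F_2) = -0.4·8.5·11.5 = -39.1
Var(-0.4F_1 - 0.1F_2) = (-0.4)²·Var(F_1) + (-0.1)²·Var(F_2) + 2·(-0.4)·(-0.1)·Cov(F_1,F_2)
= 0.16·72.25 + 0.01·132.25 + 0.08·-39.1 = 9.7545
σ(-0.4F_1 - 0.1F_2) = √9.7545 ≈ 3.1232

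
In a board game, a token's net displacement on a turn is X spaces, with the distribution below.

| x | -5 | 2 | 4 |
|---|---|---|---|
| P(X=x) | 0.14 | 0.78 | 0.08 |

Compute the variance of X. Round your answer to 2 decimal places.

6.51

E[X] = (-5)(0.14) + (2)(0.78) + (4)(0.08) = 1.18
E[X²] = (-5)²(0.14) + (2)²(0.78) + (4)²(0.08) = 7.9
V(X) = E[X²] − (E[X])² = 7.9 − (1.18)² = 6.5076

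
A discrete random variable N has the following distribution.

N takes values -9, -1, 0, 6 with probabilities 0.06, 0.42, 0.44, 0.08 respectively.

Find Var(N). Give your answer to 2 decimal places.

7.93

E[N] = (-9)(0.06) + (-1)(0.42) + (0)(0.44) + (6)(0.08) = -0.48
E[N²] = (-9)²(0.06) + (-1)²(0.42) + (0)²(0.44) + (6)²(0.08) = 8.16
Var(N) = E[N²] − (E[N])² = 8.16 − (-0.48)² = 7.9296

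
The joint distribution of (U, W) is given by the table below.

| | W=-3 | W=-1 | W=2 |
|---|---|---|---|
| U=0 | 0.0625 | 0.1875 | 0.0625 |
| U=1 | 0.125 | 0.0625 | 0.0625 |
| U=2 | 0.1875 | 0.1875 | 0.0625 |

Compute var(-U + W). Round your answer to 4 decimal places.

E[U] = 1.125,  E[W] = -1.1875,  E[UW] = -1.5625
var(U) = 2 − (1.125)² = 0.734375;  var(W) = 4.5625 − (-1.1875)² = 3.15234375
cov(U,W) = -1.5625 − (1.125)(-1.1875) = -0.2265625
var(-U + W) = (-1)²·0.734375 + (1)²·3.15234375 + 2·(-1)·(1)·-0.2265625 = 4.33984375

4.3398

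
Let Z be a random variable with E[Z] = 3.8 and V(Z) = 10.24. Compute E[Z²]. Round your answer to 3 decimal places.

E[Z²] = V(Z) + (E[Z])² = 10.24 + (3.8)² = 24.68

24.680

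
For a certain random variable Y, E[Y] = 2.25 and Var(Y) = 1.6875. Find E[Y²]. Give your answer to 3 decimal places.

6.750

E[Y²] = Var(Y) + (E[Y])² = 1.6875 + (2.25)² = 6.75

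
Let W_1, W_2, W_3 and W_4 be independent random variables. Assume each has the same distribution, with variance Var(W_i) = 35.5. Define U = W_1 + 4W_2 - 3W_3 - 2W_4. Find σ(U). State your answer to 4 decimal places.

By independence, Var(U) = (1)²Var(W_1) + (4)²Var(W_2) + (-3)²Var(W_3) + (-2)²Var(W_4)
= (1)²·35.5 + (4)²·35.5 + (-3)²·35.5 + (-2)²·35.5 = 1065
σ(U) = √1065 ≈ 32.6343

32.6343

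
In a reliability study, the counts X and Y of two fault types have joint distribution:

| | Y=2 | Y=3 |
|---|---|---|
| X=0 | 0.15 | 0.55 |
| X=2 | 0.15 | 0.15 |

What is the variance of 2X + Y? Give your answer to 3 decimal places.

E[X] = 0.6,  E[Y] = 2.7,  E[XY] = 1.5
V(X) = 1.2 − (0.6)² = 0.84;  V(Y) = 7.5 − (2.7)² = 0.21
Cov(X,Y) = 1.5 − (0.6)(2.7) = -0.12
V(2X + Y) = (2)²·0.84 + (1)²·0.21 + 2·(2)·(1)·-0.12 = 3.09

3.090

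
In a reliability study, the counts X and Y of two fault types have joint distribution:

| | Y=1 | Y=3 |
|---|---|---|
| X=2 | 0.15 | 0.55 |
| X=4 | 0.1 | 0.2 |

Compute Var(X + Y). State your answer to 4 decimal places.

E[X] = 2.6,  E[Y] = 2.5,  E[XY] = 6.4
Var(X) = 7.6 − (2.6)² = 0.84;  Var(Y) = 7 − (2.5)² = 0.75
Cov(X,Y) = 6.4 − (2.6)(2.5) = -0.1
Var(X + Y) = (1)²·0.84 + (1)²·0.75 + 2·(1)·(1)·-0.1 = 1.39

1.3900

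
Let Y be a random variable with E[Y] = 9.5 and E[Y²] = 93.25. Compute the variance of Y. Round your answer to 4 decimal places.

V(Y) = 93.25 − (9.5)² = 3

3.0000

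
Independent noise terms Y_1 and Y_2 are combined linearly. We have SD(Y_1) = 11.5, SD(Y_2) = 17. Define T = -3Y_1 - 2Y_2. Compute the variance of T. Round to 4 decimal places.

2346.2500

Var(Y_1) = 132.25, Var(Y_2) = 289
By independence, Var(T) = (-3)²Var(Y_1) + (-2)²Var(Y_2)
= (-3)²·132.25 + (-2)²·289 = 2346.25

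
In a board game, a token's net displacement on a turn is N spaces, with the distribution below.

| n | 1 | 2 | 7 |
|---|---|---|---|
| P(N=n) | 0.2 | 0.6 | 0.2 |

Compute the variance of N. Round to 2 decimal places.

4.56

E[N] = (1)(0.2) + (2)(0.6) + (7)(0.2) = 2.8
E[N²] = (1)²(0.2) + (2)²(0.6) + (7)²(0.2) = 12.4
V(N) = E[N²] − (E[N])² = 12.4 − (2.8)² = 4.56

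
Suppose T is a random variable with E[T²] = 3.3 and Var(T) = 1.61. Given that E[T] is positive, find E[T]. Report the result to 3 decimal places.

1.300

(E[T])² = E[T²] − Var(T) = 3.3 − 1.61 = 1.69
E[T] = √1.69 = 1.3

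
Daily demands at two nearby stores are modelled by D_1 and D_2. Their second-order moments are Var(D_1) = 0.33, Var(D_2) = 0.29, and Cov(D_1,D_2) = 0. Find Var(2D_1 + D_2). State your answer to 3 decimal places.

1.610

Var(2D_1 + D_2) = (2)²·Var(D_1) + (1)²·Var(D_2) + 2·(2)·(1)·Cov(D_1,D_2)
= 4·0.33 + 1·0.29 + 4·0 = 1.61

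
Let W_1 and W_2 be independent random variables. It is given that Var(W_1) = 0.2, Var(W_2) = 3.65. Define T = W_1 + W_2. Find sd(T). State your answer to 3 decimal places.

By independence, Var(T) = (1)²Var(W_1) + (1)²Var(W_2)
= (1)²·0.2 + (1)²·3.65 = 3.85
sd(T) = √3.85 ≈ 1.962

1.962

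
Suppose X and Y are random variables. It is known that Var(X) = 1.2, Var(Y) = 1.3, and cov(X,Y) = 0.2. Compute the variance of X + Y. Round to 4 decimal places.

Var(X + Y) = (1)²·Var(X) + (1)²·Var(Y) + 2·(1)·(1)·cov(X,Y)
= 1·1.2 + 1·1.3 + 2·0.2 = 2.9

2.9000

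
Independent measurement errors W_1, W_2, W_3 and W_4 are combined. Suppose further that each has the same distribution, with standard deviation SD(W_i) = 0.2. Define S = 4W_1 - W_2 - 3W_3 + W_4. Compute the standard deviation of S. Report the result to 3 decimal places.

var(W_i) = (0.2)² = 0.04
By independence, var(S) = (4)²var(W_1) + (-1)²var(W_2) + (-3)²var(W_3) + (1)²var(W_4)
= (4)²·0.04 + (-1)²·0.04 + (-3)²·0.04 + (1)²·0.04 = 1.08
SD(S) = √1.08 ≈ 1.039

1.039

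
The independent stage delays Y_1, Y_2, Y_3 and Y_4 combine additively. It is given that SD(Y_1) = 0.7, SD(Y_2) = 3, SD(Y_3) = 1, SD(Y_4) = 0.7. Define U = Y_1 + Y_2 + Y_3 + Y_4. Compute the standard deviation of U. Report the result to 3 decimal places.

Var(Y_1) = 0.49, Var(Y_2) = 9, Var(Y_3) = 1, Var(Y_4) = 0.49
By independence, Var(U) = (1)²Var(Y_1) + (1)²Var(Y_2) + (1)²Var(Y_3) + (1)²Var(Y_4)
= (1)²·0.49 + (1)²·9 + (1)²·1 + (1)²·0.49 = 10.98
SD(U) = √10.98 ≈ 3.314

3.314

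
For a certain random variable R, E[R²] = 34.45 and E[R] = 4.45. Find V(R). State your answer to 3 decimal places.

14.648

V(R) = 34.45 − (4.45)² = 14.6475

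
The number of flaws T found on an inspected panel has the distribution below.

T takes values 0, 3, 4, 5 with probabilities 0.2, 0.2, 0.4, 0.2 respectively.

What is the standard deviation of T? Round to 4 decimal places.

1.7205

E[T] = (0)(0.2) + (3)(0.2) + (4)(0.4) + (5)(0.2) = 3.2
E[T²] = (0)²(0.2) + (3)²(0.2) + (4)²(0.4) + (5)²(0.2) = 13.2
Var(T) = E[T²] − (E[T])² = 13.2 − (3.2)² = 2.96
SD(T) = √2.96 ≈ 1.7205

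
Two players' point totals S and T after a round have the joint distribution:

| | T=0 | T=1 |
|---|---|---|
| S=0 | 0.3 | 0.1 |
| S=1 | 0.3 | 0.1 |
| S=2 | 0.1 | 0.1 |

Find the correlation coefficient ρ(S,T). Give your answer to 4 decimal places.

E[S] = 0.8,  E[T] = 0.3
E[ST] = 0.3
Cov(S,T) = E[ST] − E[S]E[T] = 0.3 − (0.8)(0.3) = 0.06
Var(S) = 0.56,  Var(T) = 0.21
ρ = 0.06 / √(0.56·0.21) ≈ 0.1750

0.1750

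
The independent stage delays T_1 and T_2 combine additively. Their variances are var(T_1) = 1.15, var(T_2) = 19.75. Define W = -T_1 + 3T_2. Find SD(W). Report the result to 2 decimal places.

By independence, var(W) = (-1)²var(T_1) + (3)²var(T_2)
= (-1)²·1.15 + (3)²·19.75 = 178.9
SD(W) = √178.9 ≈ 13.38

13.38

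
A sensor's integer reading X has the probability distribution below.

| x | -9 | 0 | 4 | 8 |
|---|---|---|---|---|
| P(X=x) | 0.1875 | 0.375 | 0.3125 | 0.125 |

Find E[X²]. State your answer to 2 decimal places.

28.19

E[X²] = (-9)²(0.1875) + (0)²(0.375) + (4)²(0.3125) + (8)²(0.125) = 28.1875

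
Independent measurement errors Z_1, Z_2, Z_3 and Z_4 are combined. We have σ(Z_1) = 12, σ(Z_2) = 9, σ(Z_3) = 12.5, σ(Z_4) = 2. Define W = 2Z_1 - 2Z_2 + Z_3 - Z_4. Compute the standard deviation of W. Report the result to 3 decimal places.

Var(Z_1) = 144, Var(Z_2) = 81, Var(Z_3) = 156.25, Var(Z_4) = 4
By independence, Var(W) = (2)²Var(Z_1) + (-2)²Var(Z_2) + (1)²Var(Z_3) + (-1)²Var(Z_4)
= (2)²·144 + (-2)²·81 + (1)²·156.25 + (-1)²·4 = 1060.25
σ(W) = √1060.25 ≈ 32.561

32.561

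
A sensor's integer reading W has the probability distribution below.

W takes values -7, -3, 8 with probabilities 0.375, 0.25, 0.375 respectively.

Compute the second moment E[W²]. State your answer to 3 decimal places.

E[W²] = (-7)²(0.375) + (-3)²(0.25) + (8)²(0.375) = 44.625

44.625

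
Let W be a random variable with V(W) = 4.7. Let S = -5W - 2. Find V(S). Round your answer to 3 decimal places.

117.500

V(-5W - 2) = (-5)²·V(W) = 25·4.7 = 117.5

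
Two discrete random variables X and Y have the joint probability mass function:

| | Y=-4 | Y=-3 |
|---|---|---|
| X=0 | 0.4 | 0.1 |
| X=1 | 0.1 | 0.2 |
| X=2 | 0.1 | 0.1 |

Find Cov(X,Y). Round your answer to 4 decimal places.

E[X] = 0.7,  E[Y] = -3.6
E[XY] = -2.4
Cov(X,Y) = E[XY] − E[X]E[Y] = -2.4 − (0.7)(-3.6) = 0.12

0.1200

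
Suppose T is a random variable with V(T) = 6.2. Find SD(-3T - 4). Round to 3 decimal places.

V(-3T - 4) = (-3)²·6.2 = 55.8
SD(-3T - 4) = √55.8 ≈ 7.470

7.470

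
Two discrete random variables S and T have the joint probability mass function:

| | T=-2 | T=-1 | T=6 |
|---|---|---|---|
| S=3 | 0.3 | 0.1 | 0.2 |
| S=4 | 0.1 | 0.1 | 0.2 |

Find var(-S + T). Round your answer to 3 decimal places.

E[S] = 3.4,  E[T] = 1.4,  E[ST] = 5.1
var(S) = 11.8 − (3.4)² = 0.24;  var(T) = 16.2 − (1.4)² = 14.24
Cov(S,T) = 5.1 − (3.4)(1.4) = 0.34
var(-S + T) = (-1)²·0.24 + (1)²·14.24 + 2·(-1)·(1)·0.34 = 13.8

13.800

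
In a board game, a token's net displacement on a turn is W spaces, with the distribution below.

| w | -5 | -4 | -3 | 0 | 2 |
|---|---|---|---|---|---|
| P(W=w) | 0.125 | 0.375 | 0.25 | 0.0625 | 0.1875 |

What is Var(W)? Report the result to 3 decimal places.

E[W] = (-5)(0.125) + (-4)(0.375) + (-3)(0.25) + (0)(0.0625) + (2)(0.1875) = -2.5
E[W²] = (-5)²(0.125) + (-4)²(0.375) + (-3)²(0.25) + (0)²(0.0625) + (2)²(0.1875) = 12.125
Var(W) = E[W²] − (E[W])² = 12.125 − (-2.5)² = 5.875

5.875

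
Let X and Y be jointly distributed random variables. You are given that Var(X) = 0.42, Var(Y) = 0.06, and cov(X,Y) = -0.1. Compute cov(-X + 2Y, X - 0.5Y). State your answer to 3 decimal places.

-0.730

cov(-X + 2Y, X - 0.5Y) = (-1)(1)Var(X) + (2)(-0.5)Var(Y) + [(-1)(-0.5) + (2)(1)]cov(X,Y)
= -1·0.42 + -1·0.06 + 2.5·-0.1 = -0.73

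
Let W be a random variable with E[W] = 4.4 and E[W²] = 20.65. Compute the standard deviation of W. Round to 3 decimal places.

V(W) = 20.65 − (4.4)² = 1.29
σ(W) = √1.29 ≈ 1.136

1.136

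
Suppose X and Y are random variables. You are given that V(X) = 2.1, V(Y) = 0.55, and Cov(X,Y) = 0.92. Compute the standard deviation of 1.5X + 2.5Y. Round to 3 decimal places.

V(1.5X + 2.5Y) = (1.5)²·V(X) + (2.5)²·V(Y) + 2·(1.5)·(2.5)·Cov(X,Y)
= 2.25·2.1 + 6.25·0.55 + 7.5·0.92 = 15.0625
SD(1.5X + 2.5Y) = √15.0625 ≈ 3.881

3.881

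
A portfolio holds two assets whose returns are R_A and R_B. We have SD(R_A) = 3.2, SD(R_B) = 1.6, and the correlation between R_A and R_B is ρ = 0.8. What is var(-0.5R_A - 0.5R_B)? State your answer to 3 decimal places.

var(R_A) = (3.2)² = 10.24;  var(R_B) = (1.6)² = 2.56
Cov(R_A,R_B) = ρ·SD(R_A)·SD(R_B) = 0.8·3.2·1.6 = 4.096
var(-0.5R_A - 0.5R_B) = (-0.5)²·var(R_A) + (-0.5)²·var(R_B) + 2·(-0.5)·(-0.5)·Cov(R_A,R_B)
= 0.25·10.24 + 0.25·2.56 + 0.5·4.096 = 5.248

5.248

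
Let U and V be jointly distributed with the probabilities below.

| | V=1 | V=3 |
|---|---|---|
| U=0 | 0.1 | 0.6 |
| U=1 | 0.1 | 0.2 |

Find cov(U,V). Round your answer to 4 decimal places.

E[U] = 0.3,  E[V] = 2.6
E[UV] = 0.7
cov(U,V) = E[UV] − E[U]E[V] = 0.7 − (0.3)(2.6) = -0.08

-0.0800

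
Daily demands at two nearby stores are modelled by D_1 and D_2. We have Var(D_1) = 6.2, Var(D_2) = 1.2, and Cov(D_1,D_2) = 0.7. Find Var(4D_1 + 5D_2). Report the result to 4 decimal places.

157.2000

Var(4D_1 + 5D_2) = (4)²·Var(D_1) + (5)²·Var(D_2) + 2·(4)·(5)·Cov(D_1,D_2)
= 16·6.2 + 25·1.2 + 40·0.7 = 157.2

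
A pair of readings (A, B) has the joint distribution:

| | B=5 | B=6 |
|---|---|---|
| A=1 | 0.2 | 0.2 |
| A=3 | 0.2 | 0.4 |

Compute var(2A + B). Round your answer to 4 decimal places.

E[A] = 2.2,  E[B] = 5.6,  E[AB] = 12.4
var(A) = 5.8 − (2.2)² = 0.96;  var(B) = 31.6 − (5.6)² = 0.24
cov(A,B) = 12.4 − (2.2)(5.6) = 0.08
var(2A + B) = (2)²·0.96 + (1)²·0.24 + 2·(2)·(1)·0.08 = 4.4

4.4000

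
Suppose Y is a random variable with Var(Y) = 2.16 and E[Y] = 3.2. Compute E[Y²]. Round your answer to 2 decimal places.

12.40

E[Y²] = Var(Y) + (E[Y])² = 2.16 + (3.2)² = 12.4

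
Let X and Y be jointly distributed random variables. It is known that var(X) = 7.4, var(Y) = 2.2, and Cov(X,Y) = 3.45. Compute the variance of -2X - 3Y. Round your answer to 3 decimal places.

90.800

var(-2X - 3Y) = (-2)²·var(X) + (-3)²·var(Y) + 2·(-2)·(-3)·Cov(X,Y)
= 4·7.4 + 9·2.2 + 12·3.45 = 90.8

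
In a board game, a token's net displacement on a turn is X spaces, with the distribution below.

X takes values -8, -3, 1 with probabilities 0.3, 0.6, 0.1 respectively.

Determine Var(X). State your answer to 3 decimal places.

E[X] = (-8)(0.3) + (-3)(0.6) + (1)(0.1) = -4.1
E[X²] = (-8)²(0.3) + (-3)²(0.6) + (1)²(0.1) = 24.7
Var(X) = E[X²] − (E[X])² = 24.7 − (-4.1)² = 7.89

7.890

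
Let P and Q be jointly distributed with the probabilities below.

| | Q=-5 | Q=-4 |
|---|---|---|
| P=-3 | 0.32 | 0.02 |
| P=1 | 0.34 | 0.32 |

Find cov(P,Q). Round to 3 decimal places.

E[P] = -0.36,  E[Q] = -4.66
E[PQ] = 2.06
cov(P,Q) = E[PQ] − E[P]E[Q] = 2.06 − (-0.36)(-4.66) = 0.3824

0.382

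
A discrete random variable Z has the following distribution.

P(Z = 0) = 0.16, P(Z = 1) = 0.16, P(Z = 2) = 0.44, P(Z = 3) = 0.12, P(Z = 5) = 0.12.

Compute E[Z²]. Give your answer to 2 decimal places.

E[Z²] = (0)²(0.16) + (1)²(0.16) + (2)²(0.44) + (3)²(0.12) + (5)²(0.12) = 6

6.00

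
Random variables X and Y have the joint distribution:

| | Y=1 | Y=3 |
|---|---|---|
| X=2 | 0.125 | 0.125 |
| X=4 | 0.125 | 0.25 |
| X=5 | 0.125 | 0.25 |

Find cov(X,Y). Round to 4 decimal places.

0.1563

E[X] = 3.875,  E[Y] = 2.25
E[XY] = 8.875
cov(X,Y) = E[XY] − E[X]E[Y] = 8.875 − (3.875)(2.25) = 0.15625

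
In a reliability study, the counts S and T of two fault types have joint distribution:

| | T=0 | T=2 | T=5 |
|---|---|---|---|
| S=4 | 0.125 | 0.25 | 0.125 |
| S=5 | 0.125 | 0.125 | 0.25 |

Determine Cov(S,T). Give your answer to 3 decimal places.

E[S] = 4.5,  E[T] = 2.625
E[ST] = 12
Cov(S,T) = E[ST] − E[S]E[T] = 12 − (4.5)(2.625) = 0.1875

0.188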